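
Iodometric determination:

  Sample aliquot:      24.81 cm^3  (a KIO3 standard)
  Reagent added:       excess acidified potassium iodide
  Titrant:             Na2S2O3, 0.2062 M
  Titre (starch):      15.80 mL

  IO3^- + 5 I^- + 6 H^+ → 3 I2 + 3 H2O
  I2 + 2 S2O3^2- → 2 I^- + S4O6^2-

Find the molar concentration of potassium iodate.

0.02189 M

n(S2O3^2-) = 0.01580 × 0.2062 = 3.258 × 10^-3 mol
n(I2) = n(S2O3^2-)/2 = 1.629 × 10^-3 mol
From the 1:3 ratio, n(IO3^-) in the aliquot = 1/3 × 1.629 × 10^-3 = 5.430 × 10^-4 mol
[IO3^-] = 5.430 × 10^-4 / 0.02481 = 0.02189 mol/L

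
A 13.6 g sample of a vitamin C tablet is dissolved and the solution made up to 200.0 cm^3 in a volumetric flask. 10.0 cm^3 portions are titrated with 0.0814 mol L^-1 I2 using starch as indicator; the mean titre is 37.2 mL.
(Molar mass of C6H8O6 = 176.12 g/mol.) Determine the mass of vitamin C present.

10.7 g

C6H8O6 + I2 → C6H6O6 + 2 HI
n(I2) per titration = 0.0372 × 0.0814 = 3.03 × 10^-3 mol
n(C6H8O6) in each aliquot = 3.03 × 10^-3 mol (1:1 ratio)
n(C6H8O6) in the whole flask = 3.03 × 10^-3 × 200.0/10.0 = 0.0606 mol
mass of C6H8O6 = 0.0606 × 176.12 = 10.7 g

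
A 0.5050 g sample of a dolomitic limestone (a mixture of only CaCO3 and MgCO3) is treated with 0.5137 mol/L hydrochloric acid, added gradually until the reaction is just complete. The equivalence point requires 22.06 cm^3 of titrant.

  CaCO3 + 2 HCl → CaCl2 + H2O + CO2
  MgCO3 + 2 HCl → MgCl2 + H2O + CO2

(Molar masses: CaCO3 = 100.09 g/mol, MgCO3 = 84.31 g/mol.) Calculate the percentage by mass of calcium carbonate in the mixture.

34.28 %

n(HCl) = 0.02206 × 0.5137 = 0.01133 mol
Let x = n(CaCO3), y = n(MgCO3).
Titrant: 2x + 2y = 0.01133;  mass: 100.09x + 84.31y = 0.5050
Solving, x = 1.729 × 10^-3 mol, y = 3.937 × 10^-3 mol
mass of CaCO3 = 1.729 × 10^-3 × 100.09 = 0.1731 g
% CaCO3 = 0.1731 / 0.5050 × 100 = 34.28 %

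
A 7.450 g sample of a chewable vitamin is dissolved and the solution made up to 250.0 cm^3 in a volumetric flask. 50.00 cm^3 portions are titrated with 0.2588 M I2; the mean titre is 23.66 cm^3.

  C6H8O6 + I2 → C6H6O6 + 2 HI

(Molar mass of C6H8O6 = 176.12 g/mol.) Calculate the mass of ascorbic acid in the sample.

5.392 g

n(I2) per titration = 0.02366 × 0.2588 = 6.123 × 10^-3 mol
n(C6H8O6) in each aliquot = 6.123 × 10^-3 mol (1:1 ratio)
n(C6H8O6) in the whole flask = 6.123 × 10^-3 × 250.0/50.00 = 0.03062 mol
mass of C6H8O6 = 0.03062 × 176.12 = 5.392 g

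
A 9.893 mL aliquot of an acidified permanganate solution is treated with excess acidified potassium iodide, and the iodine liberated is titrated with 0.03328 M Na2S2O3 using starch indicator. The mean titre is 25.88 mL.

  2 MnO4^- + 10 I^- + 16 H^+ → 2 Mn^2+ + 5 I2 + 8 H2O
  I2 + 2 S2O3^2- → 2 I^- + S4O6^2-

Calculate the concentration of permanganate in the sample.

0.01741 M

n(S2O3^2-) = 0.02588 × 0.03328 = 8.613 × 10^-4 mol
n(I2) = n(S2O3^2-)/2 = 4.306 × 10^-4 mol
From the 2:5 ratio, n(MnO4^-) in the aliquot = 2/5 × 4.306 × 10^-4 = 1.723 × 10^-4 mol
[MnO4^-] = 1.723 × 10^-4 / 0.009893 = 0.01741 mol/L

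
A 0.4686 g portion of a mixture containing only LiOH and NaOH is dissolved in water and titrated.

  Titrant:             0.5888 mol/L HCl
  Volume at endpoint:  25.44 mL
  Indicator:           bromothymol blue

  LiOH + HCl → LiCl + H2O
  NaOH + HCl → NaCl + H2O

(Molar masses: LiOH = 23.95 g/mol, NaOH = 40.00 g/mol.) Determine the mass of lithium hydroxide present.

n(HCl) = 0.02544 × 0.5888 = 0.01498 mol
Let x = n(LiOH), y = n(NaOH).
Titrant: 1x + 1y = 0.01498;  mass: 23.95x + 40.00y = 0.4686
Solving, x = 8.135 × 10^-3 mol, y = 6.844 × 10^-3 mol
mass of LiOH = 8.135 × 10^-3 × 23.95 = 0.1948 g

0.1948 g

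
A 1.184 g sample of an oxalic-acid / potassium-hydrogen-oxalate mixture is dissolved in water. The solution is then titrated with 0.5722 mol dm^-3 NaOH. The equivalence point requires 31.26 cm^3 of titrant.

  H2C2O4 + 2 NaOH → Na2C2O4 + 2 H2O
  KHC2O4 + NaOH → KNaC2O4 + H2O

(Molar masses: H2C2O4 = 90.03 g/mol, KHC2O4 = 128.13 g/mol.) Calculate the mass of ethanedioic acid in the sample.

n(NaOH) = 0.03126 × 0.5722 = 0.01789 mol
Let x = n(H2C2O4), y = n(KHC2O4).
Titrant: 2x + 1y = 0.01789;  mass: 90.03x + 128.13y = 1.184
Solving, x = 6.665 × 10^-3 mol, y = 4.558 × 10^-3 mol
mass of H2C2O4 = 6.665 × 10^-3 × 90.03 = 0.6000 g

0.6000 g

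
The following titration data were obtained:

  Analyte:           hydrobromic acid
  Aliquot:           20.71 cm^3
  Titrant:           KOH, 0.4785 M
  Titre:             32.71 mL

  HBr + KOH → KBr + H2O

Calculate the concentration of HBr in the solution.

n(KOH) = 0.03271 L × 0.4785 mol/L = 0.01565 mol
n(HBr) = 0.01565 mol (1:1 mole ratio)
[HBr] = 0.01565 mol / 0.02071 L = 0.7558 mol/L

0.7558 M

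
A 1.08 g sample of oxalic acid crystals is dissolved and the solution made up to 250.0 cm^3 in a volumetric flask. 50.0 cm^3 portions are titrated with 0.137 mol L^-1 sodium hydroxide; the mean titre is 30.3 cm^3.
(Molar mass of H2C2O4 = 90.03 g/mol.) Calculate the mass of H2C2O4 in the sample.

H2C2O4 + 2 NaOH → Na2C2O4 + 2 H2O
n(NaOH) per titration = 0.0303 × 0.137 = 4.15 × 10^-3 mol
From the 1:2 ratio, n(H2C2O4) in each aliquot = 1/2 × 4.15 × 10^-3 = 2.08 × 10^-3 mol
n(H2C2O4) in the whole flask = 2.08 × 10^-3 × 250.0/50.0 = 0.0104 mol
mass of H2C2O4 = 0.0104 × 90.03 = 0.934 g

0.934 g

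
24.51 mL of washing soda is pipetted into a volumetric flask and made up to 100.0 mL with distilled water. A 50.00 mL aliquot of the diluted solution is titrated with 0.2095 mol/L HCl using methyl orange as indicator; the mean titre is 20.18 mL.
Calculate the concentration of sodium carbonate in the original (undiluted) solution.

0.1725 mol/L

Na2CO3 + 2 HCl → 2 NaCl + H2O + CO2
n(HCl) = 0.02018 × 0.2095 = 4.228 × 10^-3 mol
From the 1:2 ratio, n(Na2CO3) in the aliquot = 1/2 × 4.228 × 10^-3 = 2.114 × 10^-3 mol
[Na2CO3]_dilute = 2.114 × 10^-3 / 0.05000 = 0.04228 mol/L
Dilution factor = 100.0 / 24.51 = 4.080
[Na2CO3]_stock = 0.04228 × 4.080 = 0.1725 mol/L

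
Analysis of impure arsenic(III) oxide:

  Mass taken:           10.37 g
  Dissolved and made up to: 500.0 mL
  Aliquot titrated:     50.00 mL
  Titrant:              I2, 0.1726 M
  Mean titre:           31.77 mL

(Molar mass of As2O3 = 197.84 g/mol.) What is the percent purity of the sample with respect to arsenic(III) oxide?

52.31 %

As2O3 + 2 I2 + 2 H2O → As2O5 + 4 HI
n(I2) per titration = 0.03177 × 0.1726 = 5.484 × 10^-3 mol
From the 1:2 ratio, n(As2O3) in each aliquot = 1/2 × 5.484 × 10^-3 = 2.742 × 10^-3 mol
n(As2O3) in the whole flask = 2.742 × 10^-3 × 500.0/50.00 = 0.02742 mol
mass of As2O3 = 0.02742 × 197.84 = 5.424 g
% As2O3 = 5.424 / 10.37 × 100 = 52.31 %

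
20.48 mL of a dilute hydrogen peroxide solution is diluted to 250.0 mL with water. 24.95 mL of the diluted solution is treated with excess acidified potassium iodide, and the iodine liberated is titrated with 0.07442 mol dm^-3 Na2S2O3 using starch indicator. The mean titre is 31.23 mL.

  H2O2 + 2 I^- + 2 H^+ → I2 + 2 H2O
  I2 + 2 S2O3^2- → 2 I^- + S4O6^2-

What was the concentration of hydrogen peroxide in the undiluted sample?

0.5686 mol/L

n(S2O3^2-) = 0.03123 × 0.07442 = 2.324 × 10^-3 mol
n(I2) = n(S2O3^2-)/2 = 1.162 × 10^-3 mol
n(H2O2) in the aliquot = 1.162 × 10^-3 mol (1:1 ratio)
[H2O2]_dilute = 1.162 × 10^-3 / 0.02495 = 0.04658 mol/L
[H2O2]_original = 0.04658 × 250.0/20.48 = 0.5686 mol/L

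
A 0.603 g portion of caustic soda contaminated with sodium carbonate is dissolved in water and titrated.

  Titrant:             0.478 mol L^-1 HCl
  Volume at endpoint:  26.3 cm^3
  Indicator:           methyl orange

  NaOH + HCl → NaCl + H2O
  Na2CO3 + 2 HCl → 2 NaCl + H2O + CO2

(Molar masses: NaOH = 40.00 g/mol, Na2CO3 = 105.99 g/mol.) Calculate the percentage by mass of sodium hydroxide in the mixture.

32.3 %

n(HCl) = 0.0263 × 0.478 = 0.0126 mol
Let x = n(NaOH), y = n(Na2CO3).
Titrant: 1x + 2y = 0.0126;  mass: 40.00x + 105.99y = 0.603
Solving, x = 4.87 × 10^-3 mol, y = 3.85 × 10^-3 mol
mass of NaOH = 4.87 × 10^-3 × 40.00 = 0.195 g
% NaOH = 0.195 / 0.603 × 100 = 32.3 %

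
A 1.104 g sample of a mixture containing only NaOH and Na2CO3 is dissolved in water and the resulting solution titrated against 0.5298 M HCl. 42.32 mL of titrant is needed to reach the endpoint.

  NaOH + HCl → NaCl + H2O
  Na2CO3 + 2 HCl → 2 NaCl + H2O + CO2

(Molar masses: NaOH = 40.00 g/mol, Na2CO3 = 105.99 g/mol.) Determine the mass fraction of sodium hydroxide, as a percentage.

23.48 %

n(HCl) = 0.04232 × 0.5298 = 0.02242 mol
Let x = n(NaOH), y = n(Na2CO3).
Titrant: 1x + 2y = 0.02242;  mass: 40.00x + 105.99y = 1.104
Solving, x = 6.480 × 10^-3 mol, y = 7.971 × 10^-3 mol
mass of NaOH = 6.480 × 10^-3 × 40.00 = 0.2592 g
% NaOH = 0.2592 / 1.104 × 100 = 23.48 %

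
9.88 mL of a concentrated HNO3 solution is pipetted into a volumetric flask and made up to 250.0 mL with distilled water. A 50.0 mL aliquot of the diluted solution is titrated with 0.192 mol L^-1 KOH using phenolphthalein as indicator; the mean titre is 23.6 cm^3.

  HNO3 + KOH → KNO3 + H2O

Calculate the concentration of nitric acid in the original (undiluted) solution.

2.29 mol/L

n(KOH) = 0.0236 × 0.192 = 4.53 × 10^-3 mol
n(HNO3) in the aliquot = 4.53 × 10^-3 mol (1:1 ratio)
[HNO3]_dilute = 4.53 × 10^-3 / 0.0500 = 0.0906 mol/L
Dilution factor = 250.0 / 9.88 = 25.30
[HNO3]_stock = 0.0906 × 25.30 = 2.29 mol/L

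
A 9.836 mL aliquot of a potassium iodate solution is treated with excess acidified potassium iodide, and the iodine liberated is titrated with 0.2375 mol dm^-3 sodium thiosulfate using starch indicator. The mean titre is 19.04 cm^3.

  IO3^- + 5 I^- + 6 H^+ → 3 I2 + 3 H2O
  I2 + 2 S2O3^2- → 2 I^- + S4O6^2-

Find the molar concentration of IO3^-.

0.07662 mol/L

n(S2O3^2-) = 0.01904 × 0.2375 = 4.522 × 10^-3 mol
n(I2) = n(S2O3^2-)/2 = 2.261 × 10^-3 mol
From the 1:3 ratio, n(IO3^-) in the aliquot = 1/3 × 2.261 × 10^-3 = 7.537 × 10^-4 mol
[IO3^-] = 7.537 × 10^-4 / 0.009836 = 0.07662 mol/L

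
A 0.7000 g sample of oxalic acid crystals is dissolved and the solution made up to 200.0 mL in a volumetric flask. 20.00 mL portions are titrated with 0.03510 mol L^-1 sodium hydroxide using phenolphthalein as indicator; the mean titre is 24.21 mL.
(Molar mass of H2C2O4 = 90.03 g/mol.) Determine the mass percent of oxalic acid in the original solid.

54.65 %

H2C2O4 + 2 NaOH → Na2C2O4 + 2 H2O
n(NaOH) per titration = 0.02421 × 0.03510 = 8.498 × 10^-4 mol
From the 1:2 ratio, n(H2C2O4) in each aliquot = 1/2 × 8.498 × 10^-4 = 4.249 × 10^-4 mol
n(H2C2O4) in the whole flask = 4.249 × 10^-4 × 200.0/20.00 = 4.249 × 10^-3 mol
mass of H2C2O4 = 4.249 × 10^-3 × 90.03 = 0.3825 g
% H2C2O4 = 0.3825 / 0.7000 × 100 = 54.65 %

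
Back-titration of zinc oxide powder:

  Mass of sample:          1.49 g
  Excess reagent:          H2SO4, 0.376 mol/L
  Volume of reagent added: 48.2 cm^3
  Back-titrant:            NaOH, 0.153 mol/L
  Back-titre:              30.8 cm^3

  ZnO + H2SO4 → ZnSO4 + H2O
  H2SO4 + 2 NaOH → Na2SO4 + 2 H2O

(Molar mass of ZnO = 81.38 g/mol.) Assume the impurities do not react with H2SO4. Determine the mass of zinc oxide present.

1.28 g

n(H2SO4) added = 0.0482 × 0.376 = 0.0181 mol
n(NaOH) used in back-titration = 0.0308 × 0.153 = 4.71 × 10^-3 mol
From the 1:2 ratio, n(H2SO4) left over = 1/2 × 4.71 × 10^-3 = 2.36 × 10^-3 mol
n(H2SO4) consumed by analyte = 0.0181 − 2.36 × 10^-3 = 0.0158 mol
n(ZnO) = 0.0158 mol (1:1 ratio)
mass of ZnO = 0.0158 × 81.38 = 1.28 g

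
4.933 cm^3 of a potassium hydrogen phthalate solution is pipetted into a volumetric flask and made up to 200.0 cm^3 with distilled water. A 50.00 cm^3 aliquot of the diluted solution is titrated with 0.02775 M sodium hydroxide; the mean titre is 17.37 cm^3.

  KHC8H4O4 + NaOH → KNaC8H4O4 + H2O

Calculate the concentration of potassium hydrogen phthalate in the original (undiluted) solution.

n(NaOH) = 0.01737 × 0.02775 = 4.820 × 10^-4 mol
n(KHC8H4O4) in the aliquot = 4.820 × 10^-4 mol (1:1 ratio)
[KHC8H4O4]_dilute = 4.820 × 10^-4 / 0.05000 = 0.009640 mol/L
Dilution factor = 200.0 / 4.933 = 40.54
[KHC8H4O4]_stock = 0.009640 × 40.54 = 0.3909 mol/L

0.3909 M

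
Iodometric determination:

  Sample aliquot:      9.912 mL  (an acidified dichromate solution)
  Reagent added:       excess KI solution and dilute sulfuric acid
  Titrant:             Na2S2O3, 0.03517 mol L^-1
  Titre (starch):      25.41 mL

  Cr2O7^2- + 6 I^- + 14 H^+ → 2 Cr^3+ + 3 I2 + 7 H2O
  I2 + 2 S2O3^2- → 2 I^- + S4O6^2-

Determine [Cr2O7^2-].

0.01503 mol/L

n(S2O3^2-) = 0.02541 × 0.03517 = 8.937 × 10^-4 mol
n(I2) = n(S2O3^2-)/2 = 4.468 × 10^-4 mol
From the 1:3 ratio, n(Cr2O7^2-) in the aliquot = 1/3 × 4.468 × 10^-4 = 1.489 × 10^-4 mol
[Cr2O7^2-] = 1.489 × 10^-4 / 0.009912 = 0.01503 mol/L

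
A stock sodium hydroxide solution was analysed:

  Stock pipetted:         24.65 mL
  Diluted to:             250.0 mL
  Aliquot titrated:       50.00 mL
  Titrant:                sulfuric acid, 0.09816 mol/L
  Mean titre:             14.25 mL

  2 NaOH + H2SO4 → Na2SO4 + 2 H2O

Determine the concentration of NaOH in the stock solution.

0.5675 mol/L

n(H2SO4) = 0.01425 × 0.09816 = 1.399 × 10^-3 mol
From the 2:1 ratio, n(NaOH) in the aliquot = 2/1 × 1.399 × 10^-3 = 2.798 × 10^-3 mol
[NaOH]_dilute = 2.798 × 10^-3 / 0.05000 = 0.05595 mol/L
Dilution factor = 250.0 / 24.65 = 10.14
[NaOH]_stock = 0.05595 × 10.14 = 0.5675 mol/L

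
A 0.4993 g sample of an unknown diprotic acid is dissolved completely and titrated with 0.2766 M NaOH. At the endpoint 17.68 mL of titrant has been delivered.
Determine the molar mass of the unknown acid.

n(NaOH) = 0.01768 L × 0.2766 mol/L = 4.890 × 10^-3 mol
From the 1:2 ratio, n(H2A) = 1/2 × 4.890 × 10^-3 = 2.445 × 10^-3 mol
M = m / n = 0.4993 g / 2.445 × 10^-3 mol = 204.2 g/mol

204.2 g/mol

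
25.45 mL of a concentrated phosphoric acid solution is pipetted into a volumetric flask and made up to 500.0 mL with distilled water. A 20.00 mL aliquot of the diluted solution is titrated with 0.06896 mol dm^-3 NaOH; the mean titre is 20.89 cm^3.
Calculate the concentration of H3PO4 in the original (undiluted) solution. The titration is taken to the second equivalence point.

H3PO4 + 2 NaOH → Na2HPO4 + 2 H2O
n(NaOH) = 0.02089 × 0.06896 = 1.441 × 10^-3 mol
From the 1:2 ratio, n(H3PO4) in the aliquot = 1/2 × 1.441 × 10^-3 = 7.203 × 10^-4 mol
[H3PO4]_dilute = 7.203 × 10^-4 / 0.02000 = 0.03601 mol/L
Dilution factor = 500.0 / 25.45 = 19.65
[H3PO4]_stock = 0.03601 × 19.65 = 0.7076 mol/L

0.7076 mol/L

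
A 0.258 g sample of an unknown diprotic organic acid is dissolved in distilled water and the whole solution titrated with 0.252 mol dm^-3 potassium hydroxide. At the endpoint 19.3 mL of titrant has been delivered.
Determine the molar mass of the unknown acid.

106 g/mol

n(KOH) = 0.0193 L × 0.252 mol/L = 4.86 × 10^-3 mol
From the 1:2 ratio, n(H2A) = 1/2 × 4.86 × 10^-3 = 2.43 × 10^-3 mol
M = m / n = 0.258 g / 2.43 × 10^-3 mol = 106 g/mol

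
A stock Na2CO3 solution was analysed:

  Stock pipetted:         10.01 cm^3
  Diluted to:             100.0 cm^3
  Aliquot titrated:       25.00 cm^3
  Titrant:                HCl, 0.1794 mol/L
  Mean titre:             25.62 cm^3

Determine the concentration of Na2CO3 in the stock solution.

Na2CO3 + 2 HCl → 2 NaCl + H2O + CO2
n(HCl) = 0.02562 × 0.1794 = 4.596 × 10^-3 mol
From the 1:2 ratio, n(Na2CO3) in the aliquot = 1/2 × 4.596 × 10^-3 = 2.298 × 10^-3 mol
[Na2CO3]_dilute = 2.298 × 10^-3 / 0.02500 = 0.09192 mol/L
Dilution factor = 100.0 / 10.01 = 9.990
[Na2CO3]_stock = 0.09192 × 9.990 = 0.9183 mol/L

0.9183 mol/L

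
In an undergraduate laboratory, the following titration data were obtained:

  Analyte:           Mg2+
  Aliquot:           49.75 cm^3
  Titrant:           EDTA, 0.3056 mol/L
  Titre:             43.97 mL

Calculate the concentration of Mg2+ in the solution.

Mg^2+ + EDTA^4- → [Mg(EDTA)]^2-
n(EDTA) = 0.04397 L × 0.3056 mol/L = 0.01344 mol
n(Mg2+) = 0.01344 mol (1:1 mole ratio)
[Mg2+] = 0.01344 mol / 0.04975 L = 0.2701 mol/L

0.2701 mol/L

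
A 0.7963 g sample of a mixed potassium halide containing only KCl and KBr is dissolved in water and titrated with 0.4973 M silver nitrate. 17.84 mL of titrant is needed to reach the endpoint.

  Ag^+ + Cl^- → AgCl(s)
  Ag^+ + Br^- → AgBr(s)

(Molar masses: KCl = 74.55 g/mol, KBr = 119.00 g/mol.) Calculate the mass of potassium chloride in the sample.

n(AgNO3) = 0.01784 × 0.4973 = 8.872 × 10^-3 mol
Let x = n(KCl), y = n(KBr).
Titrant: 1x + 1y = 8.872 × 10^-3;  mass: 74.55x + 119.00y = 0.7963
Solving, x = 5.837 × 10^-3 mol, y = 3.035 × 10^-3 mol
mass of KCl = 5.837 × 10^-3 × 74.55 = 0.4351 g

0.4351 g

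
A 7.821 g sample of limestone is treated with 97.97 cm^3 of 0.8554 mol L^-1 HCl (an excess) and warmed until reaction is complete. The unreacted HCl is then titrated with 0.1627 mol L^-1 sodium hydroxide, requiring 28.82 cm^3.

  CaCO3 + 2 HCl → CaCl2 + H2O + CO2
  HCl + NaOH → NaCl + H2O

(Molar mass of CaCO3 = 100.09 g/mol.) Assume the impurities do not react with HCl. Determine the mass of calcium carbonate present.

3.959 g

n(HCl) added = 0.09797 × 0.8554 = 0.08380 mol
n(NaOH) used in back-titration = 0.02882 × 0.1627 = 4.689 × 10^-3 mol
n(HCl) left over = 4.689 × 10^-3 mol (1:1 ratio)
n(HCl) consumed by analyte = 0.08380 − 4.689 × 10^-3 = 0.07911 mol
From the 1:2 ratio, n(CaCO3) = 1/2 × 0.07911 = 0.03956 mol
mass of CaCO3 = 0.03956 × 100.09 = 3.959 g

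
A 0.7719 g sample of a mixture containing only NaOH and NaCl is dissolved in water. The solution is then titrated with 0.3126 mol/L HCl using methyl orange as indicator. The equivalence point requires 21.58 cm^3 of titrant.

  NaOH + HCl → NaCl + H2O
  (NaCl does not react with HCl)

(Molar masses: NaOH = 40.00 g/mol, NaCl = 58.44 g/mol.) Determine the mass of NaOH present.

0.2698 g

n(HCl) = 0.02158 × 0.3126 = 6.746 × 10^-3 mol
Let x = n(NaOH), y = n(NaCl).
Titrant: 1x = 6.746 × 10^-3;  mass: 40.00x + 58.44y = 0.7719
Solving, x = 6.746 × 10^-3 mol, y = 8.591 × 10^-3 mol
mass of NaOH = 6.746 × 10^-3 × 40.00 = 0.2698 g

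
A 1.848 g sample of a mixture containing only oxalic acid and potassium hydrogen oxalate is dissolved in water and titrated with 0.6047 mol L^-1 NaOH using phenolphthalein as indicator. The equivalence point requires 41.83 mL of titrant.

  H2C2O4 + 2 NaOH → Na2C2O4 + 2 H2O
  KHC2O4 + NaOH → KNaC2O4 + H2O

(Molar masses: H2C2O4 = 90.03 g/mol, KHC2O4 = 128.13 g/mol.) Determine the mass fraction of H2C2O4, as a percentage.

n(NaOH) = 0.04183 × 0.6047 = 0.02529 mol
Let x = n(H2C2O4), y = n(KHC2O4).
Titrant: 2x + 1y = 0.02529;  mass: 90.03x + 128.13y = 1.848
Solving, x = 8.380 × 10^-3 mol, y = 8.535 × 10^-3 mol
mass of H2C2O4 = 8.380 × 10^-3 × 90.03 = 0.7544 g
% H2C2O4 = 0.7544 / 1.848 × 100 = 40.82 %

40.82 %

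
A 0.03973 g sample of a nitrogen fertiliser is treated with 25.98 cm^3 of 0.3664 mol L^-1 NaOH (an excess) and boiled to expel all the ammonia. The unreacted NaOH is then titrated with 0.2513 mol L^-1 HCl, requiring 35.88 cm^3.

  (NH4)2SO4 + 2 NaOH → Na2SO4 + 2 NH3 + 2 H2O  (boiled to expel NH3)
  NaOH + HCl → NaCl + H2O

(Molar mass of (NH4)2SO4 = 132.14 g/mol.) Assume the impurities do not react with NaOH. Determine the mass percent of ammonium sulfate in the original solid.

83.55 %

n(NaOH) added = 0.02598 × 0.3664 = 9.519 × 10^-3 mol
n(HCl) used in back-titration = 0.03588 × 0.2513 = 9.017 × 10^-3 mol
n(NaOH) left over = 9.017 × 10^-3 mol (1:1 ratio)
n(NaOH) consumed by analyte = 9.519 × 10^-3 − 9.017 × 10^-3 = 5.024 × 10^-4 mol
From the 1:2 ratio, n((NH4)2SO4) = 1/2 × 5.024 × 10^-4 = 2.512 × 10^-4 mol
mass of (NH4)2SO4 = 2.512 × 10^-4 × 132.14 = 0.03320 g
% (NH4)2SO4 = 0.03320 / 0.03973 × 100 = 83.55 %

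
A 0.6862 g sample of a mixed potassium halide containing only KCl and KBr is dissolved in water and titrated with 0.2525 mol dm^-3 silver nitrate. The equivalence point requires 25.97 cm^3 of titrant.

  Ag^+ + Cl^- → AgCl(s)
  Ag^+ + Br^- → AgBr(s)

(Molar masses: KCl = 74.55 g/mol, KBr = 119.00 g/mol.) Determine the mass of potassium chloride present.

0.1579 g

n(AgNO3) = 0.02597 × 0.2525 = 6.557 × 10^-3 mol
Let x = n(KCl), y = n(KBr).
Titrant: 1x + 1y = 6.557 × 10^-3;  mass: 74.55x + 119.00y = 0.6862
Solving, x = 2.118 × 10^-3 mol, y = 4.440 × 10^-3 mol
mass of KCl = 2.118 × 10^-3 × 74.55 = 0.1579 g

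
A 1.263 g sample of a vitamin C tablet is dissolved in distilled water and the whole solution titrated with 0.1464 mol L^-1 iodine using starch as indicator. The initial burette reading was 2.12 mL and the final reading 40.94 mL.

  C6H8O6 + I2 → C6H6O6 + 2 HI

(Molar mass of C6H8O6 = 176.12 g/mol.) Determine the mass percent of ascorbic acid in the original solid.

79.25 %

n(I2) = 0.03882 L × 0.1464 mol/L = 5.683 × 10^-3 mol
n(C6H8O6) = 5.683 × 10^-3 mol (1:1 ratio)
mass of C6H8O6 = 5.683 × 10^-3 × 176.12 g/mol = 1.001 g
% C6H8O6 = 1.001 / 1.263 × 100 = 79.25 %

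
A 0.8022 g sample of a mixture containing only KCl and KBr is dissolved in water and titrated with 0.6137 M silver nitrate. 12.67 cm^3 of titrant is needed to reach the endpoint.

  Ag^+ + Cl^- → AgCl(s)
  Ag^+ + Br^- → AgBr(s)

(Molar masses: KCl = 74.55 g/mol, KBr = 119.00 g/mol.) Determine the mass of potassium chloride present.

n(AgNO3) = 0.01267 × 0.6137 = 7.776 × 10^-3 mol
Let x = n(KCl), y = n(KBr).
Titrant: 1x + 1y = 7.776 × 10^-3;  mass: 74.55x + 119.00y = 0.8022
Solving, x = 2.769 × 10^-3 mol, y = 5.006 × 10^-3 mol
mass of KCl = 2.769 × 10^-3 × 74.55 = 0.2064 g

0.2064 g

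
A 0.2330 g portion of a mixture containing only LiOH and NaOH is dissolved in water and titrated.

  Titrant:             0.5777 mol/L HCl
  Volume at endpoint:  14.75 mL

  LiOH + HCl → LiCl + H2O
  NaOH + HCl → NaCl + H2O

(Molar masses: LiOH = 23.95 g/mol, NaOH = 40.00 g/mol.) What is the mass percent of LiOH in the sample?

n(HCl) = 0.01475 × 0.5777 = 8.521 × 10^-3 mol
Let x = n(LiOH), y = n(NaOH).
Titrant: 1x + 1y = 8.521 × 10^-3;  mass: 23.95x + 40.00y = 0.2330
Solving, x = 6.719 × 10^-3 mol, y = 1.802 × 10^-3 mol
mass of LiOH = 6.719 × 10^-3 × 23.95 = 0.1609 g
% LiOH = 0.1609 / 0.2330 × 100 = 69.07 %

69.07 %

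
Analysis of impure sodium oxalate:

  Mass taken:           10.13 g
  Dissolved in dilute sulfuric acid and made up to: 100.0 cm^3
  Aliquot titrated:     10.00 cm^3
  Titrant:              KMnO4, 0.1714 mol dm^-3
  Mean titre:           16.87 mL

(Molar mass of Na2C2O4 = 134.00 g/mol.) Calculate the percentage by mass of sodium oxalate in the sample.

95.62 %

2 MnO4^- + 5 C2O4^2- + 16 H^+ → 2 Mn^2+ + 10 CO2 + 8 H2O
n(KMnO4) per titration = 0.01687 × 0.1714 = 2.892 × 10^-3 mol
From the 5:2 ratio, n(Na2C2O4) in each aliquot = 5/2 × 2.892 × 10^-3 = 7.229 × 10^-3 mol
n(Na2C2O4) in the whole flask = 7.229 × 10^-3 × 100.0/10.00 = 0.07229 mol
mass of Na2C2O4 = 0.07229 × 134.00 = 9.687 g
% Na2C2O4 = 9.687 / 10.13 × 100 = 95.62 %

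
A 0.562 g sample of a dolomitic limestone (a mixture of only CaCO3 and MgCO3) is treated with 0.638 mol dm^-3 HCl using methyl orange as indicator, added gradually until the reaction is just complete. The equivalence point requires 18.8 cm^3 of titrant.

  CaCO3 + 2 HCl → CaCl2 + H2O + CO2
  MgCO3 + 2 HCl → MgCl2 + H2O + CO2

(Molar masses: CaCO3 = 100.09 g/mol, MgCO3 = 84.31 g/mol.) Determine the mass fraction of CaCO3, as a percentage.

n(HCl) = 0.0188 × 0.638 = 0.0120 mol
Let x = n(CaCO3), y = n(MgCO3).
Titrant: 2x + 2y = 0.0120;  mass: 100.09x + 84.31y = 0.562
Solving, x = 3.57 × 10^-3 mol, y = 2.42 × 10^-3 mol
mass of CaCO3 = 3.57 × 10^-3 × 100.09 = 0.358 g
% CaCO3 = 0.358 / 0.562 × 100 = 63.6 %

63.6 %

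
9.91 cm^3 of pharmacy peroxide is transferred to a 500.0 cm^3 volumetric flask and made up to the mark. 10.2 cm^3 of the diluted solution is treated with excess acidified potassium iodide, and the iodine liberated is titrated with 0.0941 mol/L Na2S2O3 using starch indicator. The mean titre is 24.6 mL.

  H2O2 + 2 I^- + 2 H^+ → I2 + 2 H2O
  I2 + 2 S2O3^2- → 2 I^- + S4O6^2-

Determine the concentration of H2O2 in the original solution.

n(S2O3^2-) = 0.0246 × 0.0941 = 2.31 × 10^-3 mol
n(I2) = n(S2O3^2-)/2 = 1.16 × 10^-3 mol
n(H2O2) in the aliquot = 1.16 × 10^-3 mol (1:1 ratio)
[H2O2]_dilute = 1.16 × 10^-3 / 0.0102 = 0.113 mol/L
[H2O2]_original = 0.113 × 500.0/9.91 = 5.73 mol/L

5.73 mol/L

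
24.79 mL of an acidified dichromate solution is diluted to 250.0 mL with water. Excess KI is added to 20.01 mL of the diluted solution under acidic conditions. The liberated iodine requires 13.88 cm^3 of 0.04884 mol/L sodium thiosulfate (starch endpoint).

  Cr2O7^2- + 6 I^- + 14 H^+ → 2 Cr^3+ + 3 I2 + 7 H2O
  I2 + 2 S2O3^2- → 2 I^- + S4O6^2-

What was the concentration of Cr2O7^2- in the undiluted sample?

n(S2O3^2-) = 0.01388 × 0.04884 = 6.779 × 10^-4 mol
n(I2) = n(S2O3^2-)/2 = 3.389 × 10^-4 mol
From the 1:3 ratio, n(Cr2O7^2-) in the aliquot = 1/3 × 3.389 × 10^-4 = 1.130 × 10^-4 mol
[Cr2O7^2-]_dilute = 1.130 × 10^-4 / 0.02001 = 0.005646 mol/L
[Cr2O7^2-]_original = 0.005646 × 250.0/24.79 = 0.05694 mol/L

0.05694 mol/L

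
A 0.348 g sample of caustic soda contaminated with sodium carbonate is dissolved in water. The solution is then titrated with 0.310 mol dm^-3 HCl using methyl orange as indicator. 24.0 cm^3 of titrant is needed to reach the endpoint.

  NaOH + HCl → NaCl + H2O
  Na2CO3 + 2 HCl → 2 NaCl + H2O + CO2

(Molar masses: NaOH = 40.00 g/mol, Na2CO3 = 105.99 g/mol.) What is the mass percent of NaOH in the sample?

n(HCl) = 0.0240 × 0.310 = 7.44 × 10^-3 mol
Let x = n(NaOH), y = n(Na2CO3).
Titrant: 1x + 2y = 7.44 × 10^-3;  mass: 40.00x + 105.99y = 0.348
Solving, x = 3.56 × 10^-3 mol, y = 1.94 × 10^-3 mol
mass of NaOH = 3.56 × 10^-3 × 40.00 = 0.142 g
% NaOH = 0.142 / 0.348 × 100 = 40.9 %

40.9 %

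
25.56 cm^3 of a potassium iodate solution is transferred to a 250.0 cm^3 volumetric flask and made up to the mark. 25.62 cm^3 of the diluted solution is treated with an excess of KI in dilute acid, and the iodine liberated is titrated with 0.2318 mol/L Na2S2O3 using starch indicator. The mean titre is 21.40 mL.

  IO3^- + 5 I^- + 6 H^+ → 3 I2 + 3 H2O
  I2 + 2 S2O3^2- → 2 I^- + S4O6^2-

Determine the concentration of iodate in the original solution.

0.3156 mol/L

n(S2O3^2-) = 0.02140 × 0.2318 = 4.961 × 10^-3 mol
n(I2) = n(S2O3^2-)/2 = 2.480 × 10^-3 mol
From the 1:3 ratio, n(IO3^-) in the aliquot = 1/3 × 2.480 × 10^-3 = 8.268 × 10^-4 mol
[IO3^-]_dilute = 8.268 × 10^-4 / 0.02562 = 0.03227 mol/L
[IO3^-]_original = 0.03227 × 250.0/25.56 = 0.3156 mol/L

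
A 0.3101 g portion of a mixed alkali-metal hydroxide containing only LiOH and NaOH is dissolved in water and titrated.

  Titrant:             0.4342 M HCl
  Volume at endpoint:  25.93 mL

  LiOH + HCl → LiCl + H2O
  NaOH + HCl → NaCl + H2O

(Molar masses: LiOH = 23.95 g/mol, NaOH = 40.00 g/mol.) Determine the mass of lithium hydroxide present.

n(HCl) = 0.02593 × 0.4342 = 0.01126 mol
Let x = n(LiOH), y = n(NaOH).
Titrant: 1x + 1y = 0.01126;  mass: 23.95x + 40.00y = 0.3101
Solving, x = 8.738 × 10^-3 mol, y = 2.520 × 10^-3 mol
mass of LiOH = 8.738 × 10^-3 × 23.95 = 0.2093 g

0.2093 g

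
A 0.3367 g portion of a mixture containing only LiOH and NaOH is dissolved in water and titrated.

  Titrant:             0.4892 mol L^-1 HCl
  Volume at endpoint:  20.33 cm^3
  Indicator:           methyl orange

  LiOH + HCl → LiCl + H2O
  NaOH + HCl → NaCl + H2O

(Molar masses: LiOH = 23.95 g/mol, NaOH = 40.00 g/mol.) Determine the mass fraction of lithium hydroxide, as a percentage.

n(HCl) = 0.02033 × 0.4892 = 9.945 × 10^-3 mol
Let x = n(LiOH), y = n(NaOH).
Titrant: 1x + 1y = 9.945 × 10^-3;  mass: 23.95x + 40.00y = 0.3367
Solving, x = 3.808 × 10^-3 mol, y = 6.137 × 10^-3 mol
mass of LiOH = 3.808 × 10^-3 × 23.95 = 0.09120 g
% LiOH = 0.09120 / 0.3367 × 100 = 27.09 %

27.09 %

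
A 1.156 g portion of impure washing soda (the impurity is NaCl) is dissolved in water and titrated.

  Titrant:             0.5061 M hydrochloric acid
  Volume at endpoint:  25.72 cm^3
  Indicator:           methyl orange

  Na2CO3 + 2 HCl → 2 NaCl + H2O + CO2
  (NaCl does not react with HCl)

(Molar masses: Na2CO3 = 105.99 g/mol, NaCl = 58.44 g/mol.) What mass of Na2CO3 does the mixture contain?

0.6898 g

n(HCl) = 0.02572 × 0.5061 = 0.01302 mol
Let x = n(Na2CO3), y = n(NaCl).
Titrant: 2x = 0.01302;  mass: 105.99x + 58.44y = 1.156
Solving, x = 6.508 × 10^-3 mol, y = 7.977 × 10^-3 mol
mass of Na2CO3 = 6.508 × 10^-3 × 105.99 = 0.6898 g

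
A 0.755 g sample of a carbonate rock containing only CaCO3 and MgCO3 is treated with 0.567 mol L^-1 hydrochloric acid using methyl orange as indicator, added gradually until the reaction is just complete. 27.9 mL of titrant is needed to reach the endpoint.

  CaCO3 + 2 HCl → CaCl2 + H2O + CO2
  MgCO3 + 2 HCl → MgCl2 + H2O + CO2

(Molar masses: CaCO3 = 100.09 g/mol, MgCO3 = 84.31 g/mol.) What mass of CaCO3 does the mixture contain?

0.559 g

n(HCl) = 0.0279 × 0.567 = 0.0158 mol
Let x = n(CaCO3), y = n(MgCO3).
Titrant: 2x + 2y = 0.0158;  mass: 100.09x + 84.31y = 0.755
Solving, x = 5.59 × 10^-3 mol, y = 2.32 × 10^-3 mol
mass of CaCO3 = 5.59 × 10^-3 × 100.09 = 0.559 g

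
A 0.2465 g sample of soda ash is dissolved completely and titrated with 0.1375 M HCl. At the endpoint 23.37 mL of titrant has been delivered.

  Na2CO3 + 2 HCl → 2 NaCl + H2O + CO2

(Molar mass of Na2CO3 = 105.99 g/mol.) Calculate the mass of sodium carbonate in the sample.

n(HCl) = 0.02337 L × 0.1375 mol/L = 3.213 × 10^-3 mol
From the 1:2 ratio, n(Na2CO3) = 1/2 × 3.213 × 10^-3 = 1.607 × 10^-3 mol
mass of Na2CO3 = 1.607 × 10^-3 × 105.99 g/mol = 0.1703 g

0.1703 g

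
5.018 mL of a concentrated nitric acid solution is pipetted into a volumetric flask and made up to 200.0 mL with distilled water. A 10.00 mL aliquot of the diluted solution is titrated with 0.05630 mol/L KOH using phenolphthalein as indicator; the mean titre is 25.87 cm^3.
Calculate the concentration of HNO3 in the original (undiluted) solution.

HNO3 + KOH → KNO3 + H2O
n(KOH) = 0.02587 × 0.05630 = 1.456 × 10^-3 mol
n(HNO3) in the aliquot = 1.456 × 10^-3 mol (1:1 ratio)
[HNO3]_dilute = 1.456 × 10^-3 / 0.01000 = 0.1456 mol/L
Dilution factor = 200.0 / 5.018 = 39.86
[HNO3]_stock = 0.1456 × 39.86 = 5.805 mol/L

5.805 mol/L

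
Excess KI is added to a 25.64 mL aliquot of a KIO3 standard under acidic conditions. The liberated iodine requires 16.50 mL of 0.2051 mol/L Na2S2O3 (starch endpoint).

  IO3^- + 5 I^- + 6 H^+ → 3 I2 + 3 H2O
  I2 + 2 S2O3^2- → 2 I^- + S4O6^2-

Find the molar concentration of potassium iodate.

n(S2O3^2-) = 0.01650 × 0.2051 = 3.384 × 10^-3 mol
n(I2) = n(S2O3^2-)/2 = 1.692 × 10^-3 mol
From the 1:3 ratio, n(IO3^-) in the aliquot = 1/3 × 1.692 × 10^-3 = 5.640 × 10^-4 mol
[IO3^-] = 5.640 × 10^-4 / 0.02564 = 0.02200 mol/L

0.02200 mol/L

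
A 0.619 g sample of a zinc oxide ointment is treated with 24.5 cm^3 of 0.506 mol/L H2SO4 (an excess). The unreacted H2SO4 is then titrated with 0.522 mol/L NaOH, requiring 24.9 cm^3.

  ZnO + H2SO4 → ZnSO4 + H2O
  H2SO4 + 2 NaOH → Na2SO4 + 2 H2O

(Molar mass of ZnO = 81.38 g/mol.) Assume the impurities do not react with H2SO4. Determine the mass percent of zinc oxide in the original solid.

n(H2SO4) added = 0.0245 × 0.506 = 0.0124 mol
n(NaOH) used in back-titration = 0.0249 × 0.522 = 0.0130 mol
From the 1:2 ratio, n(H2SO4) left over = 1/2 × 0.0130 = 6.50 × 10^-3 mol
n(H2SO4) consumed by analyte = 0.0124 − 6.50 × 10^-3 = 5.90 × 10^-3 mol
n(ZnO) = 5.90 × 10^-3 mol (1:1 ratio)
mass of ZnO = 5.90 × 10^-3 × 81.38 = 0.480 g
% ZnO = 0.480 / 0.619 × 100 = 77.5 %

77.5 %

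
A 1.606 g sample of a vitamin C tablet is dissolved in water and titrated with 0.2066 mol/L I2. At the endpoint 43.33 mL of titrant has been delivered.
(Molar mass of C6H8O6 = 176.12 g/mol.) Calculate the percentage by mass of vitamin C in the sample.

98.17 %

C6H8O6 + I2 → C6H6O6 + 2 HI
n(I2) = 0.04333 L × 0.2066 mol/L = 8.952 × 10^-3 mol
n(C6H8O6) = 8.952 × 10^-3 mol (1:1 ratio)
mass of C6H8O6 = 8.952 × 10^-3 × 176.12 g/mol = 1.577 g
% C6H8O6 = 1.577 / 1.606 × 100 = 98.17 %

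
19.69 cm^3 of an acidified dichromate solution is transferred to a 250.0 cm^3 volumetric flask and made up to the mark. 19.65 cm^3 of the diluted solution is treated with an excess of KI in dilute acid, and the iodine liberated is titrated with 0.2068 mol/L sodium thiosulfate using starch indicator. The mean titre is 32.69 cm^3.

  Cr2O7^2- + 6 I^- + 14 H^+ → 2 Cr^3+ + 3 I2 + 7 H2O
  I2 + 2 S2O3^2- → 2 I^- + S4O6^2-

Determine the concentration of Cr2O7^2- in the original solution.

n(S2O3^2-) = 0.03269 × 0.2068 = 6.760 × 10^-3 mol
n(I2) = n(S2O3^2-)/2 = 3.380 × 10^-3 mol
From the 1:3 ratio, n(Cr2O7^2-) in the aliquot = 1/3 × 3.380 × 10^-3 = 1.127 × 10^-3 mol
[Cr2O7^2-]_dilute = 1.127 × 10^-3 / 0.01965 = 0.05734 mol/L
[Cr2O7^2-]_original = 0.05734 × 250.0/19.69 = 0.7280 mol/L

0.7280 mol/L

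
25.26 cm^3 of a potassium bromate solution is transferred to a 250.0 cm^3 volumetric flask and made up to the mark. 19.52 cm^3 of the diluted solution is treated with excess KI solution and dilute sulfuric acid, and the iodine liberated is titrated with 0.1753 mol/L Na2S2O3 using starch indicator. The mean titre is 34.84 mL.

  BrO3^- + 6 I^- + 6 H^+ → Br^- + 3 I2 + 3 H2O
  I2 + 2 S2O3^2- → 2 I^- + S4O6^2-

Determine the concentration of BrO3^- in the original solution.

n(S2O3^2-) = 0.03484 × 0.1753 = 6.107 × 10^-3 mol
n(I2) = n(S2O3^2-)/2 = 3.054 × 10^-3 mol
From the 1:3 ratio, n(BrO3^-) in the aliquot = 1/3 × 3.054 × 10^-3 = 1.018 × 10^-3 mol
[BrO3^-]_dilute = 1.018 × 10^-3 / 0.01952 = 0.05215 mol/L
[BrO3^-]_original = 0.05215 × 250.0/25.26 = 0.5161 mol/L

0.5161 mol/L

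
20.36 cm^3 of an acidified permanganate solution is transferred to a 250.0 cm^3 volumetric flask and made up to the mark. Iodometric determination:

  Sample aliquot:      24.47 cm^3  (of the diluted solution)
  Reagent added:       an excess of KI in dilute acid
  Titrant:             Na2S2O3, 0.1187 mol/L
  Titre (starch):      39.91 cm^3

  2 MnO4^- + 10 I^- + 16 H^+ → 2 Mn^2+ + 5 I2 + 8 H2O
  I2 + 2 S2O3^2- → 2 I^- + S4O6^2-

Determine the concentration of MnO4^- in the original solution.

n(S2O3^2-) = 0.03991 × 0.1187 = 4.737 × 10^-3 mol
n(I2) = n(S2O3^2-)/2 = 2.369 × 10^-3 mol
From the 2:5 ratio, n(MnO4^-) in the aliquot = 2/5 × 2.369 × 10^-3 = 9.475 × 10^-4 mol
[MnO4^-]_dilute = 9.475 × 10^-4 / 0.02447 = 0.03872 mol/L
[MnO4^-]_original = 0.03872 × 250.0/20.36 = 0.4754 mol/L

0.4754 mol/L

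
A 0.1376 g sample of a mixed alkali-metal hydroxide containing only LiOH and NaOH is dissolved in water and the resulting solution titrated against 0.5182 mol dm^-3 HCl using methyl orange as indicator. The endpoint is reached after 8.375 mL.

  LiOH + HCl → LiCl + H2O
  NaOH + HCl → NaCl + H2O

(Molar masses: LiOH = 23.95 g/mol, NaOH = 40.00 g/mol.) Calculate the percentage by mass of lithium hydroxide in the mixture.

n(HCl) = 0.008375 × 0.5182 = 4.340 × 10^-3 mol
Let x = n(LiOH), y = n(NaOH).
Titrant: 1x + 1y = 4.340 × 10^-3;  mass: 23.95x + 40.00y = 0.1376
Solving, x = 2.243 × 10^-3 mol, y = 2.097 × 10^-3 mol
mass of LiOH = 2.243 × 10^-3 × 23.95 = 0.05372 g
% LiOH = 0.05372 / 0.1376 × 100 = 39.04 %

39.04 %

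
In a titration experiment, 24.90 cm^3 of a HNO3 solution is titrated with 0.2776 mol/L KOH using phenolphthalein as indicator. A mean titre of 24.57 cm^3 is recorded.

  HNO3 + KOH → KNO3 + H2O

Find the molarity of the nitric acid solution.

n(KOH) = 0.02457 L × 0.2776 mol/L = 6.821 × 10^-3 mol
n(HNO3) = 6.821 × 10^-3 mol (1:1 mole ratio)
[HNO3] = 6.821 × 10^-3 mol / 0.02490 L = 0.2739 mol/L

0.2739 mol/L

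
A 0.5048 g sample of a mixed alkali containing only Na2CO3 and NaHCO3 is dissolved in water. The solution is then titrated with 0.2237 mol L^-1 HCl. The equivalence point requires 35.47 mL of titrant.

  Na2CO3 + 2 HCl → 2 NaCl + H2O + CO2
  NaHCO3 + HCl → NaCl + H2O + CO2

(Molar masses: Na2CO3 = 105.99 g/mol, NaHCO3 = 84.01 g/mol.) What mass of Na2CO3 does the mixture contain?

0.2764 g

n(HCl) = 0.03547 × 0.2237 = 7.935 × 10^-3 mol
Let x = n(Na2CO3), y = n(NaHCO3).
Titrant: 2x + 1y = 7.935 × 10^-3;  mass: 105.99x + 84.01y = 0.5048
Solving, x = 2.608 × 10^-3 mol, y = 2.718 × 10^-3 mol
mass of Na2CO3 = 2.608 × 10^-3 × 105.99 = 0.2764 g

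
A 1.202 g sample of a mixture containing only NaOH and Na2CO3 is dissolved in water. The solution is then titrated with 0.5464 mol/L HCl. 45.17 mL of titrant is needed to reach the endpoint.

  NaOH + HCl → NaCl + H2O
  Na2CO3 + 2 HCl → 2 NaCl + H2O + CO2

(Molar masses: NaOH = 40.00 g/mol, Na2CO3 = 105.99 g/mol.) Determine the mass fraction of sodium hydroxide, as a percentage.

27.14 %

n(HCl) = 0.04517 × 0.5464 = 0.02468 mol
Let x = n(NaOH), y = n(Na2CO3).
Titrant: 1x + 2y = 0.02468;  mass: 40.00x + 105.99y = 1.202
Solving, x = 8.154 × 10^-3 mol, y = 8.263 × 10^-3 mol
mass of NaOH = 8.154 × 10^-3 × 40.00 = 0.3262 g
% NaOH = 0.3262 / 1.202 × 100 = 27.14 %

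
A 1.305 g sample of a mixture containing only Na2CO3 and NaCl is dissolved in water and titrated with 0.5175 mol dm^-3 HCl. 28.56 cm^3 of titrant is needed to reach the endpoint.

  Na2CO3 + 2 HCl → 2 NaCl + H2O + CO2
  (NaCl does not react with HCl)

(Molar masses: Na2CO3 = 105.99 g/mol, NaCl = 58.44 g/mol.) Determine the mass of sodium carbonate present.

0.7833 g

n(HCl) = 0.02856 × 0.5175 = 0.01478 mol
Let x = n(Na2CO3), y = n(NaCl).
Titrant: 2x = 0.01478;  mass: 105.99x + 58.44y = 1.305
Solving, x = 7.390 × 10^-3 mol, y = 8.928 × 10^-3 mol
mass of Na2CO3 = 7.390 × 10^-3 × 105.99 = 0.7833 g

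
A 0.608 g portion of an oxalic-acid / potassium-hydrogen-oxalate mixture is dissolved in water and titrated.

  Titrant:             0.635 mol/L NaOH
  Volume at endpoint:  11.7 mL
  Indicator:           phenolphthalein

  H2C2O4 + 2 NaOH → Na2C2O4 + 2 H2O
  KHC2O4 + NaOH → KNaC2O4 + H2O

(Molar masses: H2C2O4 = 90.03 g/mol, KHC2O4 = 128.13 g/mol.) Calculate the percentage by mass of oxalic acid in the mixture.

n(NaOH) = 0.0117 × 0.635 = 7.43 × 10^-3 mol
Let x = n(H2C2O4), y = n(KHC2O4).
Titrant: 2x + 1y = 7.43 × 10^-3;  mass: 90.03x + 128.13y = 0.608
Solving, x = 2.07 × 10^-3 mol, y = 3.29 × 10^-3 mol
mass of H2C2O4 = 2.07 × 10^-3 × 90.03 = 0.186 g
% H2C2O4 = 0.186 / 0.608 × 100 = 30.6 %

30.6 %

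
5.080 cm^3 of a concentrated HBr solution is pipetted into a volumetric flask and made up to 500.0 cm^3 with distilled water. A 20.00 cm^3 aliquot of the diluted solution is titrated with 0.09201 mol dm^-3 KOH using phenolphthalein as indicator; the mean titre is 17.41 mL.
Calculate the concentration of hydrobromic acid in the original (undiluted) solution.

7.883 mol/L

HBr + KOH → KBr + H2O
n(KOH) = 0.01741 × 0.09201 = 1.602 × 10^-3 mol
n(HBr) in the aliquot = 1.602 × 10^-3 mol (1:1 ratio)
[HBr]_dilute = 1.602 × 10^-3 / 0.02000 = 0.08009 mol/L
Dilution factor = 500.0 / 5.080 = 98.43
[HBr]_stock = 0.08009 × 98.43 = 7.883 mol/L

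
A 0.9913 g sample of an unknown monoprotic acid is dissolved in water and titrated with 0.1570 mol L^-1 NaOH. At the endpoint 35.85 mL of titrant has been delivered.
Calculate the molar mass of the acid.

176.1 g/mol

n(NaOH) = 0.03585 L × 0.1570 mol/L = 5.628 × 10^-3 mol
n(HA) = 5.628 × 10^-3 mol (1:1 ratio)
M = m / n = 0.9913 g / 5.628 × 10^-3 mol = 176.1 g/mol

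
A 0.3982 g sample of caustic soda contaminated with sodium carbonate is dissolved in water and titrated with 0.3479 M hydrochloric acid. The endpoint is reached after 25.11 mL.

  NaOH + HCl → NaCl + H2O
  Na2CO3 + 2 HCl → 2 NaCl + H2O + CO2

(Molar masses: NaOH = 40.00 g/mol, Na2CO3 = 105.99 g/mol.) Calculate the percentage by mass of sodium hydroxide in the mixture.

50.05 %

n(HCl) = 0.02511 × 0.3479 = 8.736 × 10^-3 mol
Let x = n(NaOH), y = n(Na2CO3).
Titrant: 1x + 2y = 8.736 × 10^-3;  mass: 40.00x + 105.99y = 0.3982
Solving, x = 4.983 × 10^-3 mol, y = 1.876 × 10^-3 mol
mass of NaOH = 4.983 × 10^-3 × 40.00 = 0.1993 g
% NaOH = 0.1993 / 0.3982 × 100 = 50.05 %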